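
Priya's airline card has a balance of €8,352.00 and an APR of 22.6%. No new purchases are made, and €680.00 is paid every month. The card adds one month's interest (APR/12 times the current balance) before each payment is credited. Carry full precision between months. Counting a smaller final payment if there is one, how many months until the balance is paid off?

15 months

Monthly rate r = 22.6%/12 = 1.88333% = 0.0188333.
Recurrence: B ← B·(1+r) − €680.00.
Month 1: interest €157.30; balance after payment €7,829.30.
Month 2: interest €147.45; balance after payment €7,296.75.
Closed form: n = −ln(1 − rB₀/P)/ln(1+r) = −ln(0.76868)/ln(1.01883) ≈ 14.100, so the balance reaches zero during payment 15.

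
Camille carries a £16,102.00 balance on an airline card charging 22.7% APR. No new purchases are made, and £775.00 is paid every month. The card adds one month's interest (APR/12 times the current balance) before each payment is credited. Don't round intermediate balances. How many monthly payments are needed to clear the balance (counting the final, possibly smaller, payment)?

Monthly rate r = 22.7%/12 = 1.89167% = 0.0189167.
Recurrence: B ← B·(1+r) − £775.00.
Month 1: interest £304.60; balance after payment £15,631.60.
Month 2: interest £295.70; balance after payment £15,152.29.
Closed form: n = −ln(1 − rB₀/P)/ln(1+r) = −ln(0.60697)/ln(1.01892) ≈ 26.642, so the balance reaches zero during payment 27.

27 months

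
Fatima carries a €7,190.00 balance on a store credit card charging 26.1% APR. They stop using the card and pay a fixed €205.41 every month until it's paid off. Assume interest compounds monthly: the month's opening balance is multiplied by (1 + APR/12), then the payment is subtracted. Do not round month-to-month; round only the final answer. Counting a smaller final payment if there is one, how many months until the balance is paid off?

Monthly rate r = 26.1%/12 = 2.175% = 0.02175.
Recurrence: B ← B·(1+r) − €205.41.
Month 1: interest €156.38; balance after payment €7,140.97.
Month 2: interest €155.32; balance after payment €7,090.88.
Closed form: n = −ln(1 − rB₀/P)/ln(1+r) = −ln(0.23868)/ln(1.02175) ≈ 66.582, so the balance reaches zero during payment 67.

67 months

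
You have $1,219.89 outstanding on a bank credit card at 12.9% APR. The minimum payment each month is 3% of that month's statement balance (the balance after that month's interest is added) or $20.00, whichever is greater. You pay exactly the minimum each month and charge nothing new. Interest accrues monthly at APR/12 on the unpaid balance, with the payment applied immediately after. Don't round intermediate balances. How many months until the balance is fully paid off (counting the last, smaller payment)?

73 months

Monthly rate r = 12.9%/12 = 1.075% = 0.01075.
While 3% of the post-interest balance exceeds $20.00, each month B ← (B·(1+r))·(1 − 0.03), i.e. B shrinks by the factor (1+r)·0.97 = 0.98043.
This holds for months 1–32. Entering month 33 the balance is $648.06; 3% of the post-interest balance is now below $20.00, so the flat $20.00 minimum applies from here.
From month 33 a fixed $20.00 at rate r clears $648.06 in 41 more payments. Total: 32 + 41 = 73 months.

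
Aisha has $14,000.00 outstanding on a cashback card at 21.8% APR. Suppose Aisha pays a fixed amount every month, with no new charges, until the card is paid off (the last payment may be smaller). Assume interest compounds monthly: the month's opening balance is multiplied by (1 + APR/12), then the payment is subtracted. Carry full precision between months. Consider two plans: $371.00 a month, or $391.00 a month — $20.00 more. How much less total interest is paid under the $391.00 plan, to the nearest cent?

Monthly rate r = 21.8%/12 = 1.81667% = 0.0181667.
At $371.00/mo: n = ⌈−ln(1 − rB₀/P)/ln(1+r)⌉ = 65 payments (last $96.45); total interest = total paid − $14,000.00 = $9,840.45.
At $391.00/mo: 59 payments (last $151.83); total interest $8,829.83.
Interest saved = $9,840.45 − $8,829.83 = $1,010.62.

$1,010.62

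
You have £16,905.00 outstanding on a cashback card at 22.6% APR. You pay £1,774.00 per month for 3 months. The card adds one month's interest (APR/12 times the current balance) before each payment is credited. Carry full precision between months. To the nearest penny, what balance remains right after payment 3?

Monthly rate r = 22.6%/12 = 1.88333% = 0.0188333.
Each month: B ← B·(1+r) − £1,774.00.
Month 1: interest £318.38; balance after payment £15,449.38.
Month 2: interest £290.96; balance after payment £13,966.34.
Month 3: interest £263.03; balance after payment £12,455.37.

£12,455.37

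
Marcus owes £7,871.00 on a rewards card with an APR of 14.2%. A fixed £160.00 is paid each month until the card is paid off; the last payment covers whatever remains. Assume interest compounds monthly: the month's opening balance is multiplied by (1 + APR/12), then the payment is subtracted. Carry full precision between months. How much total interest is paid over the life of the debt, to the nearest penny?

Monthly rate r = 14.2%/12 = 1.18333% = 0.0118333.
Payoff takes n = ⌈−ln(1 − rB₀/P)/ln(1+r)⌉ = ⌈74.174⌉ = 75 payments; the last is £28.01.
Total paid = 74·£160.00 + £28.01 = £11,868.01.
Total interest = total paid − principal = £11,868.01 − £7,871.00 = £3,997.01.

£3,997.01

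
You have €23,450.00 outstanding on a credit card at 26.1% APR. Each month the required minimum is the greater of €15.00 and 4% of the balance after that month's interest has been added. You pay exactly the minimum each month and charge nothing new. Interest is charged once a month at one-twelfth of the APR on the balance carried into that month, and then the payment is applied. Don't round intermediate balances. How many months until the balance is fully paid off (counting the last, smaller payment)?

251 months

Monthly rate r = 26.1%/12 = 2.175% = 0.02175.
While 4% of the post-interest balance exceeds €15.00, each month B ← (B·(1+r))·(1 − 0.04), i.e. B shrinks by the factor (1+r)·0.96 = 0.98088.
This holds for months 1–216. Entering month 217 the balance is €362.39; 4% of the post-interest balance is now below €15.00, so the flat €15.00 minimum applies from here.
From month 217 a fixed €15.00 at rate r clears €362.39 in 35 more payments. Total: 216 + 35 = 251 months.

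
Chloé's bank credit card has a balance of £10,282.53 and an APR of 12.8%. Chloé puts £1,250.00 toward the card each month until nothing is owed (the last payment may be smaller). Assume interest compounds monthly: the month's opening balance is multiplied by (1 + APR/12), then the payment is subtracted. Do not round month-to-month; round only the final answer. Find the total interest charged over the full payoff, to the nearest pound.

Monthly rate r = 12.8%/12 = 1.06667% = 0.0106667.
Payoff takes n = ⌈−ln(1 − rB₀/P)/ln(1+r)⌉ = ⌈8.655⌉ = 9 payments; the last is £820.70.
Total paid = 8·£1,250.00 + £820.70 = £10,820.70.
Total interest = total paid − principal = £10,820.70 − £10,282.53 = £538.17.

£538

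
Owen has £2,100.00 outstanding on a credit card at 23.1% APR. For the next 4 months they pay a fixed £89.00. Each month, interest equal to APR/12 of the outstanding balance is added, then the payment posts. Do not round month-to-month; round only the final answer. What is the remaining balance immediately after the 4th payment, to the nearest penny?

Monthly rate r = 23.1%/12 = 1.925% = 0.01925.
Each month: B ← B·(1+r) − £89.00.
Month 1: interest £40.42; balance after payment £2,051.43.
Month 2: interest £39.49; balance after payment £2,001.91.
Month 3: interest £38.54; balance after payment £1,951.45.
Month 4: interest £37.57; balance after payment £1,900.02.

£1,900.02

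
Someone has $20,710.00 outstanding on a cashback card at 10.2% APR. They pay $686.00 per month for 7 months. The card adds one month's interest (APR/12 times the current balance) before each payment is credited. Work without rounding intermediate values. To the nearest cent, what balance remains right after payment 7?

$17,047.92

Monthly rate r = 10.2%/12 = 0.85% = 0.0085.
Each month: B ← B·(1+r) − $686.00.
Month 1: interest $176.03; balance after payment $20,200.03.
Month 2: interest $171.70; balance after payment $19,685.74.
Month 3: interest $167.33; balance after payment $19,167.06.
Month 4: interest $162.92; balance after payment $18,643.98.
Month 5: interest $158.47; balance after payment $18,116.46.
Month 6: interest $153.99; balance after payment $17,584.45.
Month 7: interest $149.47; balance after payment $17,047.92.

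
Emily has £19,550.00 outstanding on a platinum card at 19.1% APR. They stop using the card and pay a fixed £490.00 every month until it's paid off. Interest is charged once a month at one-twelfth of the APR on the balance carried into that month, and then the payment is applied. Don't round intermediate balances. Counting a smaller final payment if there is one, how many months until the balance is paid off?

Monthly rate r = 19.1%/12 = 1.59167% = 0.0159167.
Recurrence: B ← B·(1+r) − £490.00.
Month 1: interest £311.17; balance after payment £19,371.17.
Month 2: interest £308.32; balance after payment £19,189.50.
Closed form: n = −ln(1 − rB₀/P)/ln(1+r) = −ln(0.36496)/ln(1.01592) ≈ 63.831, so the balance reaches zero during payment 64.

64 months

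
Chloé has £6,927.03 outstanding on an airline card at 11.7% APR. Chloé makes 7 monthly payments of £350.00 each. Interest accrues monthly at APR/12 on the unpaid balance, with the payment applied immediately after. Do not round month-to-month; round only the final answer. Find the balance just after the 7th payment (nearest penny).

£4,891.02

Monthly rate r = 11.7%/12 = 0.975% = 0.00975.
Each month: B ← B·(1+r) − £350.00.
Month 1: interest £67.54; balance after payment £6,644.57.
Month 2: interest £64.78; balance after payment £6,359.35.
Month 3: interest £62.00; balance after payment £6,071.36.
Month 4: interest £59.20; balance after payment £5,780.55.
Month 5: interest £56.36; balance after payment £5,486.91.
Month 6: interest £53.50; balance after payment £5,190.41.
Month 7: interest £50.61; balance after payment £4,891.02.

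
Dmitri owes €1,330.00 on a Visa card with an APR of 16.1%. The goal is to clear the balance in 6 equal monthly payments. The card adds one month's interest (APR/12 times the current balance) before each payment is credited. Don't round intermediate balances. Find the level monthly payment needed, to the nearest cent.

Monthly rate r = 16.1%/12 = 1.34167% = 0.0134167.
Level-payment amortization: P = B₀·r / (1 − (1+r)^(−n)) = 1330.00·0.0134167 / (1 − 1.01342^(−6)).
Denominator 1 − (1+r)^(−6) = 0.0768511236.
P = 17.8442 / 0.0768511236 ≈ 232.19.

€232.19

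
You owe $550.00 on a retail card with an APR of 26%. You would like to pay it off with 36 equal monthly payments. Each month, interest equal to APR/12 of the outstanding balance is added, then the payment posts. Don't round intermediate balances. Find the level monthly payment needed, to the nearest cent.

Monthly rate r = 26%/12 = 2.16667% = 0.0216667.
Level-payment amortization: P = B₀·r / (1 − (1+r)^(−n)) = 550.00·0.0216667 / (1 − 1.02167^(−36)).
Denominator 1 − (1+r)^(−36) = 0.537759567.
P = 11.9167 / 0.537759567 ≈ 22.16.

$22.16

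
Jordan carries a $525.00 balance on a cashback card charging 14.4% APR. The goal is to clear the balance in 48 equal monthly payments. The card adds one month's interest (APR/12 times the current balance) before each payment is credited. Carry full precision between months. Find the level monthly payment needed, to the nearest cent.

Monthly rate r = 14.4%/12 = 1.2% = 0.012.
Level-payment amortization: P = B₀·r / (1 − (1+r)^(−n)) = 525.00·0.012 / (1 − 1.012^(−48)).
Denominator 1 − (1+r)^(−48) = 0.435926886.
P = 6.3 / 0.435926886 ≈ 14.45.

$14.45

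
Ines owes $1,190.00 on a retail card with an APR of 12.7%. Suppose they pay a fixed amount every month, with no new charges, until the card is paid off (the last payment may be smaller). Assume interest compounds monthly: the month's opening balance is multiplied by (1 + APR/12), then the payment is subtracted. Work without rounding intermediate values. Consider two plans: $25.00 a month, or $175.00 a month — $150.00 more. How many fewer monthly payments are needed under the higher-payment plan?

Monthly rate r = 12.7%/12 = 1.05833% = 0.0105833.
At $25.00/mo: n = ⌈−ln(1 − rB₀/P)/ln(1+r)⌉ = 67 payments (last $13.99); total interest = total paid − $1,190.00 = $473.99.
At $175.00/mo: 8 payments (last $16.59); total interest $51.59.
Payments saved = 67 − 8 = 59.

59 fewer payments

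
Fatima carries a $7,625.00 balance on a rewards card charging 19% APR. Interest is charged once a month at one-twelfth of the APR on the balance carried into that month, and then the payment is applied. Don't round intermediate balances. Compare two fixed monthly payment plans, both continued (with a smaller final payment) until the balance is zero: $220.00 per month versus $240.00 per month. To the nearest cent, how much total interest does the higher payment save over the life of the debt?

$461.59

Monthly rate r = 19%/12 = 1.58333% = 0.0158333.
At $220.00/mo: n = ⌈−ln(1 − rB₀/P)/ln(1+r)⌉ = 51 payments (last $144.79); total interest = total paid − $7,625.00 = $3,519.79.
At $240.00/mo: 45 payments (last $123.20); total interest $3,058.20.
Interest saved = $3,519.79 − $3,058.20 = $461.59.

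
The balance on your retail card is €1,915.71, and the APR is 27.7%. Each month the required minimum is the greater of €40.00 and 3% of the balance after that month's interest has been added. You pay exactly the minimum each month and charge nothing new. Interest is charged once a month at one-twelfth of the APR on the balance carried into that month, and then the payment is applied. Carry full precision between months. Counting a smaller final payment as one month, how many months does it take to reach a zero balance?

112 months

Monthly rate r = 27.7%/12 = 2.30833% = 0.0230833.
While 3% of the post-interest balance exceeds €40.00, each month B ← (B·(1+r))·(1 − 0.03), i.e. B shrinks by the factor (1+r)·0.97 = 0.99239.
This holds for months 1–51. Entering month 52 the balance is €1,297.63; 3% of the post-interest balance is now below €40.00, so the flat €40.00 minimum applies from here.
From month 52 a fixed €40.00 at rate r clears €1,297.63 in 61 more payments. Total: 51 + 61 = 112 months.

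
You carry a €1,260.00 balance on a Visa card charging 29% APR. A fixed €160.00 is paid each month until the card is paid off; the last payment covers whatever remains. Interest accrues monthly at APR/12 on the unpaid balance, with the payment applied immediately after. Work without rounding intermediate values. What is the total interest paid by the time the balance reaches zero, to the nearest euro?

€155

Monthly rate r = 29%/12 = 2.41667% = 0.0241667.
Payoff takes n = ⌈−ln(1 − rB₀/P)/ln(1+r)⌉ = ⌈8.841⌉ = 9 payments; the last is €134.75.
Total paid = 8·€160.00 + €134.75 = €1,414.75.
Total interest = total paid − principal = €1,414.75 − €1,260.00 = €154.75.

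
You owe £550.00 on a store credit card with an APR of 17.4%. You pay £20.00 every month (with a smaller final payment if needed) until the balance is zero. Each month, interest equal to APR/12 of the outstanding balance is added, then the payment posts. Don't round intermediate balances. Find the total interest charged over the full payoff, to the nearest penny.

£156.82

Monthly rate r = 17.4%/12 = 1.45% = 0.0145.
Payoff takes n = ⌈−ln(1 − rB₀/P)/ln(1+r)⌉ = ⌈35.340⌉ = 36 payments; the last is £6.82.
Total paid = 35·£20.00 + £6.82 = £706.82.
Total interest = total paid − principal = £706.82 − £550.00 = £156.82.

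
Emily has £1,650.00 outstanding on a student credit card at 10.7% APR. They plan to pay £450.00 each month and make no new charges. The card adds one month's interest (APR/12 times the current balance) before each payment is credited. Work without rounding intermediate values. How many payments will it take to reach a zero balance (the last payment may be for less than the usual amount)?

Monthly rate r = 10.7%/12 = 0.891667% = 0.00891667.
Recurrence: B ← B·(1+r) − £450.00.
Month 1: interest £14.71; balance after payment £1,214.71.
Month 2: interest £10.83; balance after payment £775.54.
Month 3: interest £6.92; balance after payment £332.46.
Month 4: interest £2.96; balance after payment £0.00.

4 payments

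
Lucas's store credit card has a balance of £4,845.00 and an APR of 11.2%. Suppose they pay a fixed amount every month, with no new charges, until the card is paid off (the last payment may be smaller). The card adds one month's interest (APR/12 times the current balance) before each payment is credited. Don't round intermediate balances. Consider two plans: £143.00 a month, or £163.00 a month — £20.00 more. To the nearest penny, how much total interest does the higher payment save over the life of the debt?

Monthly rate r = 11.2%/12 = 0.933333% = 0.00933333.
At £143.00/mo: n = ⌈−ln(1 − rB₀/P)/ln(1+r)⌉ = 41 payments (last £131.24); total interest = total paid − £4,845.00 = £1,006.24.
At £163.00/mo: 35 payments (last £159.16); total interest £856.16.
Interest saved = £1,006.24 − £856.16 = £150.08.

£150.08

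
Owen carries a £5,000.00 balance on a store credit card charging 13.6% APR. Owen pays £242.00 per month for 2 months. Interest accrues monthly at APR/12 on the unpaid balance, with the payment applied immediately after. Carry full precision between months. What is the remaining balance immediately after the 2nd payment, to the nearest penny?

Monthly rate r = 13.6%/12 = 1.13333% = 0.0113333.
Each month: B ← B·(1+r) − £242.00.
Month 1: interest £56.67; balance after payment £4,814.67.
Month 2: interest £54.57; balance after payment £4,627.23.

£4,627.23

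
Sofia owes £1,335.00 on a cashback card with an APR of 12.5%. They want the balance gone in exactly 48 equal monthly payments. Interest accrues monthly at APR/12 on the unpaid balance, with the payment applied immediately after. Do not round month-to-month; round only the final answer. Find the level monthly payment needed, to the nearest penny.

£35.48

Monthly rate r = 12.5%/12 = 1.04167% = 0.0104167.
Level-payment amortization: P = B₀·r / (1 − (1+r)^(−n)) = 1335.00·0.0104167 / (1 − 1.01042^(−48)).
Denominator 1 − (1+r)^(−48) = 0.391898687.
P = 13.9062 / 0.391898687 ≈ 35.48.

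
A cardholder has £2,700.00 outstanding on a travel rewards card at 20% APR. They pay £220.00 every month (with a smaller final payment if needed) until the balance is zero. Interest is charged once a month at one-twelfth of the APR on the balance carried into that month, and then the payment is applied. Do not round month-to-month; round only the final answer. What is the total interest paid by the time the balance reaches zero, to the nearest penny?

Monthly rate r = 20%/12 = 1.66667% = 0.0166667.
Payoff takes n = ⌈−ln(1 − rB₀/P)/ln(1+r)⌉ = ⌈13.845⌉ = 14 payments; the last is £186.05.
Total paid = 13·£220.00 + £186.05 = £3,046.05.
Total interest = total paid − principal = £3,046.05 − £2,700.00 = £346.05.

£346.05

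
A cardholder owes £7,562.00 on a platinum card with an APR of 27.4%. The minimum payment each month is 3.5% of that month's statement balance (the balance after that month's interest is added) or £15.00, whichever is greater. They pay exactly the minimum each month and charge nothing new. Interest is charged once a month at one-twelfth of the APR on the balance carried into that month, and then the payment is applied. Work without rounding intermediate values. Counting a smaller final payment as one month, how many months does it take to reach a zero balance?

Monthly rate r = 27.4%/12 = 2.28333% = 0.0228333.
While 3.5% of the post-interest balance exceeds £15.00, each month B ← (B·(1+r))·(1 − 0.035), i.e. B shrinks by the factor (1+r)·0.965 = 0.98703.
This holds for months 1–222. Entering month 223 the balance is £417.24; 3.5% of the post-interest balance is now below £15.00, so the flat £15.00 minimum applies from here.
From month 223 a fixed £15.00 at rate r clears £417.24 in 45 more payments. Total: 222 + 45 = 267 months.

267 months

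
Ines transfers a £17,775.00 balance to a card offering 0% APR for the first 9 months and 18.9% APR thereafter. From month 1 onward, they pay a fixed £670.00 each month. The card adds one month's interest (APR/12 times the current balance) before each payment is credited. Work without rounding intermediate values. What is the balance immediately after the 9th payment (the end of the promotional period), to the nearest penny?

Promo months 1–9 at r₀ = 0%/12 = 0; months 10+ at r₁ = 18.9%/12 = 0.01575.
After month 9 (no interest yet): B = £17,775.00 − 9·£670.00 = £11,745.00.

£11,745.00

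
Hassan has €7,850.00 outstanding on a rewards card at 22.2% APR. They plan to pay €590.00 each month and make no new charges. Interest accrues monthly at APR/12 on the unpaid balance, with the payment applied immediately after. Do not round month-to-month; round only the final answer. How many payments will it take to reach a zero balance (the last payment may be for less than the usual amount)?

16 months

Monthly rate r = 22.2%/12 = 1.85% = 0.0185.
Recurrence: B ← B·(1+r) − €590.00.
Month 1: interest €145.22; balance after payment €7,405.23.
Month 2: interest €137.00; balance after payment €6,952.22.
Closed form: n = −ln(1 − rB₀/P)/ln(1+r) = −ln(0.75386)/ln(1.0185) ≈ 15.414, so the balance reaches zero during payment 16.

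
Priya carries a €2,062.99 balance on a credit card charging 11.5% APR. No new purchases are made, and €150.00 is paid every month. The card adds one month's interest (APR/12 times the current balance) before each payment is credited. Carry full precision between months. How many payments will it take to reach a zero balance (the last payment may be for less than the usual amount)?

15 payments

Monthly rate r = 11.5%/12 = 0.958333% = 0.00958333.
Recurrence: B ← B·(1+r) − €150.00.
Month 1: interest €19.77; balance after payment €1,932.76.
Month 2: interest €18.52; balance after payment €1,801.28.
Closed form: n = −ln(1 − rB₀/P)/ln(1+r) = −ln(0.8682)/ln(1.00958) ≈ 14.819, so the balance reaches zero during payment 15.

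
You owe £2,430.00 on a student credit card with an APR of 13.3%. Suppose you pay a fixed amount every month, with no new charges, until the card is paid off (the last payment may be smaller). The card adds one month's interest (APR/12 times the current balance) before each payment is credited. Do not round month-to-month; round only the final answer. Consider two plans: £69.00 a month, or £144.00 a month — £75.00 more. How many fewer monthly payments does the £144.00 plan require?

Monthly rate r = 13.3%/12 = 1.10833% = 0.0110833.
At £69.00/mo: n = ⌈−ln(1 − rB₀/P)/ln(1+r)⌉ = 45 payments (last £61.68); total interest = total paid − £2,430.00 = £667.68.
At £144.00/mo: 19 payments (last £113.27); total interest £275.27.
Payments saved = 45 − 19 = 26.

26 fewer payments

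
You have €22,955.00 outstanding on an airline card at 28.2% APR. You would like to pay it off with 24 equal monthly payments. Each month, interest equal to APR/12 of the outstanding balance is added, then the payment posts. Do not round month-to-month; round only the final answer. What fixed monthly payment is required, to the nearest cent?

Monthly rate r = 28.2%/12 = 2.35% = 0.0235.
Level-payment amortization: P = B₀·r / (1 − (1+r)^(−n)) = 22955.00·0.0235 / (1 − 1.0235^(−24)).
Denominator 1 − (1+r)^(−24) = 0.427346826.
P = 539.442 / 0.427346826 ≈ 1262.31.

€1,262.31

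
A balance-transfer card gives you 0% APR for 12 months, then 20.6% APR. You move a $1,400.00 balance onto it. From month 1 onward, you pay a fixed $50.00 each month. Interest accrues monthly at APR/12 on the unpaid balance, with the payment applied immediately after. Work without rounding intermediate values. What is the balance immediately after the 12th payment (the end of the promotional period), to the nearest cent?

Promo months 1–12 at r₀ = 0%/12 = 0; months 13+ at r₁ = 20.6%/12 = 0.0171667.
After month 12 (no interest yet): B = $1,400.00 − 12·$50.00 = $800.00.

$800.00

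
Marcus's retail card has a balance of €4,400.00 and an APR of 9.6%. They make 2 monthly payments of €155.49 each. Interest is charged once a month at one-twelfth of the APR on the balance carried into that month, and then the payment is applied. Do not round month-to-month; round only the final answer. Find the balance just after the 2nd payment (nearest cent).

€4,158.46

Monthly rate r = 9.6%/12 = 0.8% = 0.008.
Each month: B ← B·(1+r) − €155.49.
Month 1: interest €35.20; balance after payment €4,279.71.
Month 2: interest €34.24; balance after payment €4,158.46.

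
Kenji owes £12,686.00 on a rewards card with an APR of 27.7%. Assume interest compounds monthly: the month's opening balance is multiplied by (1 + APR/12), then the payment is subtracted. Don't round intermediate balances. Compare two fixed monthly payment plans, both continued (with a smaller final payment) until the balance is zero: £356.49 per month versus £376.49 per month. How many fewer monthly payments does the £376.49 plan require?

Monthly rate r = 27.7%/12 = 2.30833% = 0.0230833.
At £356.49/mo: n = ⌈−ln(1 − rB₀/P)/ln(1+r)⌉ = 76 payments (last £176.91); total interest = total paid − £12,686.00 = £14,227.66.
At £376.49/mo: 66 payments (last £344.00); total interest £12,129.85.
Payments saved = 76 − 66 = 10.

10 fewer payments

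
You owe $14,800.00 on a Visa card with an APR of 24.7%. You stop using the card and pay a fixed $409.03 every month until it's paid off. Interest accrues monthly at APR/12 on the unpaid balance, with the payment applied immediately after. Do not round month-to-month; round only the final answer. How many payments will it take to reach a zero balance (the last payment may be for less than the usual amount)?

68 months

Monthly rate r = 24.7%/12 = 2.05833% = 0.0205833.
Recurrence: B ← B·(1+r) − $409.03.
Month 1: interest $304.63; balance after payment $14,695.60.
Month 2: interest $302.48; balance after payment $14,589.06.
Closed form: n = −ln(1 − rB₀/P)/ln(1+r) = −ln(0.25523)/ln(1.02058) ≈ 67.025, so the balance reaches zero during payment 68.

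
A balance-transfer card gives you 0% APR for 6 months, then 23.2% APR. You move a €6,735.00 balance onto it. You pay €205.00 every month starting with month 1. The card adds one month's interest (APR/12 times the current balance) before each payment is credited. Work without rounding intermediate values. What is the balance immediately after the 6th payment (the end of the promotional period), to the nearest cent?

Promo months 1–6 at r₀ = 0%/12 = 0; months 7+ at r₁ = 23.2%/12 = 0.0193333.
After month 6 (no interest yet): B = €6,735.00 − 6·€205.00 = €5,505.00.

€5,505.00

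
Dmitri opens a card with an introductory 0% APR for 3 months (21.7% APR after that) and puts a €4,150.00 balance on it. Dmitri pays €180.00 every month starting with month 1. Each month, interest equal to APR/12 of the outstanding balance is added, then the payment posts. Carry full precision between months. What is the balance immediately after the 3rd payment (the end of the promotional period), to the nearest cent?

Promo months 1–3 at r₀ = 0%/12 = 0; months 4+ at r₁ = 21.7%/12 = 0.0180833.
After month 3 (no interest yet): B = €4,150.00 − 3·€180.00 = €3,610.00.

€3,610.00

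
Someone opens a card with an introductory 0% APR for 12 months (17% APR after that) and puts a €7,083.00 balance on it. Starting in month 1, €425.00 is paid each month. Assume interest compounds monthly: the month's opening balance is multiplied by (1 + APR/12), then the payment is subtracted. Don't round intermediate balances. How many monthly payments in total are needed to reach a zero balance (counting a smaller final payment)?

Promo months 1–12 at r₀ = 0%/12 = 0; months 13+ at r₁ = 17%/12 = 0.0141667.
After month 12 (no interest yet): B = €7,083.00 − 12·€425.00 = €1,983.00.
Then at r₁ with €425.00/mo: n₂ = −ln(1 − r₁·B/P)/ln(1+r₁) ≈ 4.86 → 5 more payments.

17 months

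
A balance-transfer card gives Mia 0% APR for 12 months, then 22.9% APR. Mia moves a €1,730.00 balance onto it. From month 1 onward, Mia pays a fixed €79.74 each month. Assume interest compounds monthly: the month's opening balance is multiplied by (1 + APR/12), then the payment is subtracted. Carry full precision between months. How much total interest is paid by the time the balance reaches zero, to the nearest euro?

Promo months 1–12 at r₀ = 0%/12 = 0; months 13+ at r₁ = 22.9%/12 = 0.0190833.
After month 12 (no interest yet): B = €1,730.00 − 12·€79.74 = €773.12.
Then at r₁ with €79.74/mo: n₂ = −ln(1 − r₁·B/P)/ln(1+r₁) ≈ 10.82 → 11 more payments.
Total paid = 22·€79.74 + €65.74 = €1,820.02; interest = €1,820.02 − €1,730.00 = €90.02.

€90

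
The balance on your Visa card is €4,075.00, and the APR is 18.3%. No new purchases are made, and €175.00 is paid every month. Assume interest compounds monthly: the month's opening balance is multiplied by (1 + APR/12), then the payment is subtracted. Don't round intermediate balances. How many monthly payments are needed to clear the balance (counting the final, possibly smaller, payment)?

29 payments

Monthly rate r = 18.3%/12 = 1.525% = 0.01525.
Recurrence: B ← B·(1+r) − €175.00.
Month 1: interest €62.14; balance after payment €3,962.14.
Month 2: interest €60.42; balance after payment €3,847.57.
Closed form: n = −ln(1 − rB₀/P)/ln(1+r) = −ln(0.64489)/ln(1.01525) ≈ 28.984, so the balance reaches zero during payment 29.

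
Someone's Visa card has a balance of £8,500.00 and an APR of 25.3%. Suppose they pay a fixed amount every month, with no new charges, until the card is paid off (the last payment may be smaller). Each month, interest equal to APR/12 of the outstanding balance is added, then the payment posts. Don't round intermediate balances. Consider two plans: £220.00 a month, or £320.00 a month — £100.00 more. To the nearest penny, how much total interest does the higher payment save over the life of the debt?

£5,176.00

Monthly rate r = 25.3%/12 = 2.10833% = 0.0210833.
At £220.00/mo: n = ⌈−ln(1 − rB₀/P)/ln(1+r)⌉ = 81 payments (last £169.30); total interest = total paid − £8,500.00 = £9,269.30.
At £320.00/mo: 40 payments (last £113.30); total interest £4,093.30.
Interest saved = £9,269.30 − £4,093.30 = £5,176.00.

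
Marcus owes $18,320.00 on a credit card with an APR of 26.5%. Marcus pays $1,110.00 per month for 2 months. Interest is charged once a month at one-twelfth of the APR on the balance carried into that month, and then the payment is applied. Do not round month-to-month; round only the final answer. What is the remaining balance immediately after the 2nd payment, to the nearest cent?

Monthly rate r = 26.5%/12 = 2.20833% = 0.0220833.
Each month: B ← B·(1+r) − $1,110.00.
Month 1: interest $404.57; balance after payment $17,614.57.
Month 2: interest $388.99; balance after payment $16,893.56.

$16,893.56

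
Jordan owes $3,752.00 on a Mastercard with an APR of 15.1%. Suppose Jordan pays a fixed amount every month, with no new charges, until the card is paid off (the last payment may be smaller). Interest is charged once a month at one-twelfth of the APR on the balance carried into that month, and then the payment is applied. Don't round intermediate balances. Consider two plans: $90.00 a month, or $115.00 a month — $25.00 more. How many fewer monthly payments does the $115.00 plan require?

17 fewer payments

Monthly rate r = 15.1%/12 = 1.25833% = 0.0125833.
At $90.00/mo: n = ⌈−ln(1 − rB₀/P)/ln(1+r)⌉ = 60 payments (last $41.76); total interest = total paid − $3,752.00 = $1,599.76.
At $115.00/mo: 43 payments (last $30.99); total interest $1,108.99.
Payments saved = 60 − 43 = 17.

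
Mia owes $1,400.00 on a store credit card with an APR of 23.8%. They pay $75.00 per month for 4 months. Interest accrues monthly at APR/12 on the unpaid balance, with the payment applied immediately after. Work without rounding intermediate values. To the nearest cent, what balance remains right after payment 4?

Monthly rate r = 23.8%/12 = 1.98333% = 0.0198333.
Each month: B ← B·(1+r) − $75.00.
Month 1: interest $27.77; balance after payment $1,352.77.
Month 2: interest $26.83; balance after payment $1,304.60.
Month 3: interest $25.87; balance after payment $1,255.47.
Month 4: interest $24.90; balance after payment $1,205.37.

$1,205.37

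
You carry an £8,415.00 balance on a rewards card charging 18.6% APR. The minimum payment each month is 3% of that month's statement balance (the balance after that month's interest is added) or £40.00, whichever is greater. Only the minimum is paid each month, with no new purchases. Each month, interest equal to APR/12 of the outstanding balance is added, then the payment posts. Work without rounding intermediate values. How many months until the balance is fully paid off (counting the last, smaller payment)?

170 months

Monthly rate r = 18.6%/12 = 1.55% = 0.0155.
While 3% of the post-interest balance exceeds £40.00, each month B ← (B·(1+r))·(1 − 0.03), i.e. B shrinks by the factor (1+r)·0.97 = 0.98503.
This holds for months 1–124. Entering month 125 the balance is £1,297.36; 3% of the post-interest balance is now below £40.00, so the flat £40.00 minimum applies from here.
From month 125 a fixed £40.00 at rate r clears £1,297.36 in 46 more payments. Total: 124 + 46 = 170 months.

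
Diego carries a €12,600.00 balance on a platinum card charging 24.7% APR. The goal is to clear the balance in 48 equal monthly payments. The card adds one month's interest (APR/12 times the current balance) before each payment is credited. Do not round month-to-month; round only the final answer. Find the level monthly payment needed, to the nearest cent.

Monthly rate r = 24.7%/12 = 2.05833% = 0.0205833.
Level-payment amortization: P = B₀·r / (1 − (1+r)^(−n)) = 12600.00·0.0205833 / (1 − 1.02058^(−48)).
Denominator 1 − (1+r)^(−48) = 0.623925961.
P = 259.35 / 0.623925961 ≈ 415.67.

€415.67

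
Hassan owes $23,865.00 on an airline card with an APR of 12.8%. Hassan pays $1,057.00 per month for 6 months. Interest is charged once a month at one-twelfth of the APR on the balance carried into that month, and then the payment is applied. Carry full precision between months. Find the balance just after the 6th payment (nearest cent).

Monthly rate r = 12.8%/12 = 1.06667% = 0.0106667.
Each month: B ← B·(1+r) − $1,057.00.
Month 1: interest $254.56; balance after payment $23,062.56.
Month 2: interest $246.00; balance after payment $22,251.56.
Month 3: interest $237.35; balance after payment $21,431.91.
Month 4: interest $228.61; balance after payment $20,603.52.
Month 5: interest $219.77; balance after payment $19,766.29.
Month 6: interest $210.84; balance after payment $18,920.13.

$18,920.13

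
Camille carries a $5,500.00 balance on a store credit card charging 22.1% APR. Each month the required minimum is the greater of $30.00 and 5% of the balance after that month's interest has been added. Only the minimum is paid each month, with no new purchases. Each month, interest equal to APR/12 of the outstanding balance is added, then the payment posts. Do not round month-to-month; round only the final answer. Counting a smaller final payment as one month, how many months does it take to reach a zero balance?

Monthly rate r = 22.1%/12 = 1.84167% = 0.0184167.
While 5% of the post-interest balance exceeds $30.00, each month B ← (B·(1+r))·(1 − 0.05), i.e. B shrinks by the factor (1+r)·0.95 = 0.9675.
This holds for months 1–68. Entering month 69 the balance is $581.44; 5% of the post-interest balance is now below $30.00, so the flat $30.00 minimum applies from here.
From month 69 a fixed $30.00 at rate r clears $581.44 in 25 more payments. Total: 68 + 25 = 93 months.

93 months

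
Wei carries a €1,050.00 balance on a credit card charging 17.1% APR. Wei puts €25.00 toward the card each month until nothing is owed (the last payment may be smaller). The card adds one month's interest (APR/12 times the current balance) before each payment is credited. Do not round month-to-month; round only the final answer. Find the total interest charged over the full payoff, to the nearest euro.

Monthly rate r = 17.1%/12 = 1.425% = 0.01425.
Payoff takes n = ⌈−ln(1 − rB₀/P)/ln(1+r)⌉ = ⌈64.494⌉ = 65 payments; the last is €12.39.
Total paid = 64·€25.00 + €12.39 = €1,612.39.
Total interest = total paid − principal = €1,612.39 − €1,050.00 = €562.39.

€562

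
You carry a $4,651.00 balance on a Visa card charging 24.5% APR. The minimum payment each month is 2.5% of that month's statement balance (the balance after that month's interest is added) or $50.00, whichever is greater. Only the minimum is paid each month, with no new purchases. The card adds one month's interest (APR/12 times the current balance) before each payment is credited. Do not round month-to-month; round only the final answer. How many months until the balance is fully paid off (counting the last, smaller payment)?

249 months

Monthly rate r = 24.5%/12 = 2.04167% = 0.0204167.
While 2.5% of the post-interest balance exceeds $50.00, each month B ← (B·(1+r))·(1 − 0.025), i.e. B shrinks by the factor (1+r)·0.975 = 0.99491.
This holds for months 1–170. Entering month 171 the balance is $1,952.15; 2.5% of the post-interest balance is now below $50.00, so the flat $50.00 minimum applies from here.
From month 171 a fixed $50.00 at rate r clears $1,952.15 in 79 more payments. Total: 170 + 79 = 249 months.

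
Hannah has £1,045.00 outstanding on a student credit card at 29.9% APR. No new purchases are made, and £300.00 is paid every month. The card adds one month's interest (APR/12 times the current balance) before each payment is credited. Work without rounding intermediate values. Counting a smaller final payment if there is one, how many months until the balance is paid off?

4 months

Monthly rate r = 29.9%/12 = 2.49167% = 0.0249167.
Recurrence: B ← B·(1+r) − £300.00.
Month 1: interest £26.04; balance after payment £771.04.
Month 2: interest £19.21; balance after payment £490.25.
Month 3: interest £12.22; balance after payment £202.46.
Month 4: interest £5.04; balance after payment £0.00.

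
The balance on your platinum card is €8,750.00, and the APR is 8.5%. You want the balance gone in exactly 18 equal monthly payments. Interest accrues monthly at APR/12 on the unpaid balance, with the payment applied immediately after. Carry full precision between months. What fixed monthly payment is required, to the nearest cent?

€519.48

Monthly rate r = 8.5%/12 = 0.708333% = 0.00708333.
Level-payment amortization: P = B₀·r / (1 − (1+r)^(−n)) = 8750.00·0.00708333 / (1 − 1.00708^(−18)).
Denominator 1 − (1+r)^(−18) = 0.119310855.
P = 61.9792 / 0.119310855 ≈ 519.48.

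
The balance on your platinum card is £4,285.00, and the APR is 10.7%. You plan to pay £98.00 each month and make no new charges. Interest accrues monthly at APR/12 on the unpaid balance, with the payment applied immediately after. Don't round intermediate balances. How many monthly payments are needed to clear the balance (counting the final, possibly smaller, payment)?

56 payments

Monthly rate r = 10.7%/12 = 0.891667% = 0.00891667.
Recurrence: B ← B·(1+r) − £98.00.
Month 1: interest £38.21; balance after payment £4,225.21.
Month 2: interest £37.67; balance after payment £4,164.88.
Closed form: n = −ln(1 − rB₀/P)/ln(1+r) = −ln(0.61012)/ln(1.00892) ≈ 55.659, so the balance reaches zero during payment 56.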